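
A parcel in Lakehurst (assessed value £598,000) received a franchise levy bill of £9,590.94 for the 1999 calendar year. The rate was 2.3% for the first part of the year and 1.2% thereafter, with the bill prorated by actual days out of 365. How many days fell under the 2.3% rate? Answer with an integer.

134 days

Let d = days at the first rate; then 365 − d days at the second rate.
£598,000 × [2.3%·d + 1.2%·(365−d)] / 365 = £9,590.94
Solving gives d = 134, so the new rate took effect on May 15, 1999.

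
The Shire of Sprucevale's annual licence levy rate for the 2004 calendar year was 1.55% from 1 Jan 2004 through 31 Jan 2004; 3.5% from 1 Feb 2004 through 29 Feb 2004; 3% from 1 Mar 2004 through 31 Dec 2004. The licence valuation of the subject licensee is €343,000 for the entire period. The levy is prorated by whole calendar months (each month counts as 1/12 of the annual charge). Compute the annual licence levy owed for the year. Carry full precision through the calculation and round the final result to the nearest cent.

€10,018.46

1 Jan – 31 Jan 2004: 1 month at 1.55% → €343,000 × 1.55% × 1/12 = €443.0417
1 Feb – 29 Feb 2004: 1 month at 3.5% → €343,000 × 3.5% × 1/12 = €1,000.4167
1 Mar – 31 Dec 2004: 10 months at 3% → €343,000 × 3% × 10/12 = €8,575.0000
Total = €10,018.4583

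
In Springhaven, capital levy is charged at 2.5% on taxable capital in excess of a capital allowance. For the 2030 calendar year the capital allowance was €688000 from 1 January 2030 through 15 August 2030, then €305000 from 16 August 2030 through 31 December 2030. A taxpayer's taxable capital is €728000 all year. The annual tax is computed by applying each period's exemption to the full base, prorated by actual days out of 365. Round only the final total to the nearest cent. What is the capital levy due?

1 January – 15 August 2030: 227 days, exemption €688000 → (€728000 − €688000) × 2.5% × 227/365 = €621.9178
16 August – 31 December 2030: 138 days, exemption €305000 → (€728000 − €305000) × 2.5% × 138/365 = €3998.2192
Total = €4620.1370

€4620.14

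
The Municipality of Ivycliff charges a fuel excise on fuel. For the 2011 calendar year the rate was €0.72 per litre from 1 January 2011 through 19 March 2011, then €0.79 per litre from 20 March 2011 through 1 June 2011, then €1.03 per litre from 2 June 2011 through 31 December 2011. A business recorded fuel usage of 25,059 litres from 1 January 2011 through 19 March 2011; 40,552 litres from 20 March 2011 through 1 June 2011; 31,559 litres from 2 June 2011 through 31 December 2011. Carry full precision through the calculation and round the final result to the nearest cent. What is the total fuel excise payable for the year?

1 January – 19 March 2011: 25,059 litres at €0.72/litre → €18,042.48
20 March – 1 June 2011: 40,552 litres at €0.79/litre → €32,036.08
2 June – 31 December 2011: 31,559 litres at €1.03/litre → €32,505.77

€82,584.33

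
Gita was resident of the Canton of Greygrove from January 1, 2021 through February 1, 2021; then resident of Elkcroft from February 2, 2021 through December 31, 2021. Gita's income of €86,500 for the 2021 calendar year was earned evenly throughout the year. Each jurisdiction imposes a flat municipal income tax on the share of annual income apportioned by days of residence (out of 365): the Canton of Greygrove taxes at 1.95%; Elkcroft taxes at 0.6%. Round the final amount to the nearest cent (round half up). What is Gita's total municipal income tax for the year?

€621.38

The Canton of Greygrove, January 1 – February 1, 2021: 32 days → €86,500 × 1.95% × 32/365 = €147.8795
Elkcroft, February 2 – December 31, 2021: 333 days → €86,500 × 0.6% × 333/365 = €473.4986
Total = €621.3781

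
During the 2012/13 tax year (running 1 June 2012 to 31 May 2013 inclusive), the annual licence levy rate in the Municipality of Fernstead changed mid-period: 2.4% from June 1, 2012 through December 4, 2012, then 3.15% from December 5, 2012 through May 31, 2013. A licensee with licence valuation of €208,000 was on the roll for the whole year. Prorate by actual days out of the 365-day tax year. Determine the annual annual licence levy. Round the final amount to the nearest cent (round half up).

June 1 – December 4, 2012: 187 days at 2.4% → €208,000 × 2.4% × 187/365 = €2,557.5452
December 5, 2012 – May 31, 2013: 178 days at 3.15% → €208,000 × 3.15% × 178/365 = €3,195.2219
Total = €5,752.7671

€5,752.77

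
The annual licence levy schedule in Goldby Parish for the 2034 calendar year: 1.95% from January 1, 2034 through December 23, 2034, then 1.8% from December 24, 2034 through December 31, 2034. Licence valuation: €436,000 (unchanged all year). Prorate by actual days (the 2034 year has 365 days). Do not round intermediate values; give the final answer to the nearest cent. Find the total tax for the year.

€8,487.67

January 1 – December 23, 2034: 357 days at 1.95% → €436,000 × 1.95% × 357/365 = €8,315.6548
December 24 – December 31, 2034: 8 days at 1.8% → €436,000 × 1.8% × 8/365 = €172.0110
Total = €8,487.6658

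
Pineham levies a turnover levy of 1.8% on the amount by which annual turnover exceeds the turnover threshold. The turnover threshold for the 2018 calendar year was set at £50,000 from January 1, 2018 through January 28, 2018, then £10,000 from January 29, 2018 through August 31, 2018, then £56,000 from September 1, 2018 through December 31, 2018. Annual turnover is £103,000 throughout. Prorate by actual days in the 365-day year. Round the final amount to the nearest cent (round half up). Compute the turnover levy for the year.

January 1 – January 28, 2018: 28 days, exemption £50,000 → (£103,000 − £50,000) × 1.8% × 28/365 = £73.1836
January 29 – August 31, 2018: 215 days, exemption £10,000 → (£103,000 − £10,000) × 1.8% × 215/365 = £986.0548
September 1 – December 31, 2018: 122 days, exemption £56,000 → (£103,000 − £56,000) × 1.8% × 122/365 = £282.7726
Total = £1,342.0110

£1,342.01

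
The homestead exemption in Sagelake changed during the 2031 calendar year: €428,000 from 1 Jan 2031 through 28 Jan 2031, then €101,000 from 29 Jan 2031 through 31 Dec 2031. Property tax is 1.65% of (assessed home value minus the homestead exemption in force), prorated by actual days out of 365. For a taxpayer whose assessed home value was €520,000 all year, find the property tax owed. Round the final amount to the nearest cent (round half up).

1 Jan – 28 Jan 2031: 28 days, exemption €428,000 → (€520,000 − €428,000) × 1.65% × 28/365 = €116.4493
29 Jan – 31 Dec 2031: 337 days, exemption €101,000 → (€520,000 − €101,000) × 1.65% × 337/365 = €6,383.1493
Total = €6,499.5986

€6,499.60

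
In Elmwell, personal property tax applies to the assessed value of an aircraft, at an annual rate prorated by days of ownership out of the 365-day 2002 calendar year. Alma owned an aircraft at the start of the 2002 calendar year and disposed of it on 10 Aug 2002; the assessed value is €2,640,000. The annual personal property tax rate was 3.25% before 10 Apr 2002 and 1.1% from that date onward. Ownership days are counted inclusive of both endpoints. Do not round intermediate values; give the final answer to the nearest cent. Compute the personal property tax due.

€33,057.86

1 Jan – 9 Apr 2002: 99 days at 3.25% → €2,640,000 × 3.25% × 99/365 = €23,271.7808
10 Apr – 10 Aug 2002: 123 days at 1.1% → €2,640,000 × 1.1% × 123/365 = €9,786.0822
Total = €33,057.8630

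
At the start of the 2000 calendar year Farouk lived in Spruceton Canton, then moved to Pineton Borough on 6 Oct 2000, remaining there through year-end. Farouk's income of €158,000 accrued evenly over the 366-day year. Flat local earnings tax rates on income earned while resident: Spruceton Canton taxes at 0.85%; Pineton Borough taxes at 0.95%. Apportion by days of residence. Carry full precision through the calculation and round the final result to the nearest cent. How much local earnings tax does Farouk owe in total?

Spruceton Canton, 1 Jan – 5 Oct 2000: 279 days → €158,000 × 0.85% × 279/366 = €1,023.7623
Pineton Borough, 6 Oct – 31 Dec 2000: 87 days → €158,000 × 0.95% × 87/366 = €356.7951
Total = €1,380.5574

€1,380.56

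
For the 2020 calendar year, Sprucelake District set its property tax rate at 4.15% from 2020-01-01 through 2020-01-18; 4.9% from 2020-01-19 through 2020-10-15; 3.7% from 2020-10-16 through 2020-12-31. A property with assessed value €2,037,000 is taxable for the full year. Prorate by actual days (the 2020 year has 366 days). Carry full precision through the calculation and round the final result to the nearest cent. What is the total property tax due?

2020-01-01 to 2020-01-18: 18 days at 4.15% → €2,037,000 × 4.15% × 18/366 = €4,157.4836
2020-01-19 to 2020-10-15: 271 days at 4.9% → €2,037,000 × 4.9% × 271/366 = €73,905.2541
2020-10-16 to 2020-12-31: 77 days at 3.7% → €2,037,000 × 3.7% × 77/366 = €15,856.3197
Total = €93,919.0574

€93,919.06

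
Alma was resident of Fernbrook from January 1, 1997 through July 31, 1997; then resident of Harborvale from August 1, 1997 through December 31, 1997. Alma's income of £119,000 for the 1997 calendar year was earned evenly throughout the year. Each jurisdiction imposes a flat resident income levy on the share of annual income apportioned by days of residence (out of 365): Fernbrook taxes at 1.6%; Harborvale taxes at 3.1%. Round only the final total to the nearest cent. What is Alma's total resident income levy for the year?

£2,652.23

Fernbrook, January 1 – July 31, 1997: 212 days → £119,000 × 1.6% × 212/365 = £1,105.8849
Harborvale, August 1 – December 31, 1997: 153 days → £119,000 × 3.1% × 153/365 = £1,546.3479
Total = £2,652.2329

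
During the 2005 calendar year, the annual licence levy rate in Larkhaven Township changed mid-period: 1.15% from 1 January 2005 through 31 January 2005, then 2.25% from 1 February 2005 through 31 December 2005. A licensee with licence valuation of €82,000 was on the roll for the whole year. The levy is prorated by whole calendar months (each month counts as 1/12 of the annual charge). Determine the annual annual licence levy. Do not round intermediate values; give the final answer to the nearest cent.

€1,769.83

1 January – 31 January 2005: 1 month at 1.15% → €82,000 × 1.15% × 1/12 = €78.5833
1 February – 31 December 2005: 11 months at 2.25% → €82,000 × 2.25% × 11/12 = €1,691.2500
Total = €1,769.8333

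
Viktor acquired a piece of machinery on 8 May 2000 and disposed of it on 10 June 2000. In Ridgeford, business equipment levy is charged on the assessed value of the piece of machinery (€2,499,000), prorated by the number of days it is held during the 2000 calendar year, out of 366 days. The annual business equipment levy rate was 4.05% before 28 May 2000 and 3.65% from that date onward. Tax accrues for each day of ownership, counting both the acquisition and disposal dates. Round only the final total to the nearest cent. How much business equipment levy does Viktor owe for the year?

€9,019.61

8 May – 27 May 2000: 20 days at 4.05% → €2,499,000 × 4.05% × 20/366 = €5,530.5738
28 May – 10 June 2000: 14 days at 3.65% → €2,499,000 × 3.65% × 14/366 = €3,489.0410
Total = €9,019.6148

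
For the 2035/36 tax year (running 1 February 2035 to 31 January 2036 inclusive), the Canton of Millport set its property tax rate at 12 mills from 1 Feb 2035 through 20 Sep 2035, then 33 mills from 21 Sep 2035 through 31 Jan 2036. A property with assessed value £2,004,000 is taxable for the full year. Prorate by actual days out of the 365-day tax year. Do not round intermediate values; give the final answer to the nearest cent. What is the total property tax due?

1 Feb – 20 Sep 2035: 232 days at 12 mills → £2,004,000 × 1.2% × 232/365 = £15,285.3041
21 Sep 2035 – 31 Jan 2036: 133 days at 33 mills → £2,004,000 × 3.3% × 133/365 = £24,097.4137
Total = £39,382.7178

£39,382.72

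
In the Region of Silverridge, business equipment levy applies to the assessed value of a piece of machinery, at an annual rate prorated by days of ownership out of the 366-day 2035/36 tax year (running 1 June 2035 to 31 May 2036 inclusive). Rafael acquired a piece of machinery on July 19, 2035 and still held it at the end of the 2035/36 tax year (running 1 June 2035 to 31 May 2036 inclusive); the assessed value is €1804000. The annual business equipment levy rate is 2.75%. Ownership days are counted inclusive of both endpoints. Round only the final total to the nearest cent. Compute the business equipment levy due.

Days held (July 19, 2035 – May 31, 2036): 318 out of 366
Tax = €1804000 × 2.75% × 318/366 = €43103.7705

€43103.77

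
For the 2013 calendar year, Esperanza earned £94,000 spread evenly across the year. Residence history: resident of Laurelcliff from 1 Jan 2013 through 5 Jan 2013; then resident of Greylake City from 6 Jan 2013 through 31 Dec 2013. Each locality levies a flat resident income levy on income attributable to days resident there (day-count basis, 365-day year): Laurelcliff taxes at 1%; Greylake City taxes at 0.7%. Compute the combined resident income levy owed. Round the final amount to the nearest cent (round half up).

£661.86

Laurelcliff, 1 Jan – 5 Jan 2013: 5 days → £94,000 × 1% × 5/365 = £12.8767
Greylake City, 6 Jan – 31 Dec 2013: 360 days → £94,000 × 0.7% × 360/365 = £648.9863
Total = £661.8630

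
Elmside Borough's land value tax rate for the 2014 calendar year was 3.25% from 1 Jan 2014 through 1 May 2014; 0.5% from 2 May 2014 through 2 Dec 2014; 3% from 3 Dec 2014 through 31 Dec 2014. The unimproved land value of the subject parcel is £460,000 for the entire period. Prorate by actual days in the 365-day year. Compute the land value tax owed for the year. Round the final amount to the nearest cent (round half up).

£7,407.26

1 Jan – 1 May 2014: 121 days at 3.25% → £460,000 × 3.25% × 121/365 = £4,956.0274
2 May – 2 Dec 2014: 215 days at 0.5% → £460,000 × 0.5% × 215/365 = £1,354.7945
3 Dec – 31 Dec 2014: 29 days at 3% → £460,000 × 3% × 29/365 = £1,096.4384
Total = £7,407.2603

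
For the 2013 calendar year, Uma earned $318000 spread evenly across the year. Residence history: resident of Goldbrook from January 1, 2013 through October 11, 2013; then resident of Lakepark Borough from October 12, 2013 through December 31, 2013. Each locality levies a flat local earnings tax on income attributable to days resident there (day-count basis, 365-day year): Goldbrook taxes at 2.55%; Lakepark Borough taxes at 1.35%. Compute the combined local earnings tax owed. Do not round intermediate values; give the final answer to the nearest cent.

$7262.16

Goldbrook, January 1 – October 11, 2013: 284 days → $318000 × 2.55% × 284/365 = $6309.4685
Lakepark Borough, October 12 – December 31, 2013: 81 days → $318000 × 1.35% × 81/365 = $952.6932
Total = $7262.1616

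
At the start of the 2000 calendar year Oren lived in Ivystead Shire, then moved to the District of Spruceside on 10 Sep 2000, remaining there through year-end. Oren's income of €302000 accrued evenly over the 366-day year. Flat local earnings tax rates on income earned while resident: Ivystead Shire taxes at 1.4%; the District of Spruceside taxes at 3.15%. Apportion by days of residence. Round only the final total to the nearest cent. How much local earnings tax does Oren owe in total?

Ivystead Shire, 1 Jan – 9 Sep 2000: 253 days → €302000 × 1.4% × 253/366 = €2922.6339
The District of Spruceside, 10 Sep – 31 Dec 2000: 113 days → €302000 × 3.15% × 113/366 = €2937.0738
Total = €5859.7077

€5859.71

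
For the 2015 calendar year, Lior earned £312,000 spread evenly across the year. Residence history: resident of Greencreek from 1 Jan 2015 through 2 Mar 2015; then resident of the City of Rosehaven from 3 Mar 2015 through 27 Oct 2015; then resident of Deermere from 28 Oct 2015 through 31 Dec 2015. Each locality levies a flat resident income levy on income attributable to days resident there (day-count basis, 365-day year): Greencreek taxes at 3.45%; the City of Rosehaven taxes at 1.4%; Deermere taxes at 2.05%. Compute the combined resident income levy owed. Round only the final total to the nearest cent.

Greencreek, 1 Jan – 2 Mar 2015: 61 days → £312,000 × 3.45% × 61/365 = £1,798.9151
The City of Rosehaven, 3 Mar – 27 Oct 2015: 239 days → £312,000 × 1.4% × 239/365 = £2,860.1425
Deermere, 28 Oct – 31 Dec 2015: 65 days → £312,000 × 2.05% × 65/365 = £1,139.0137
Total = £5,798.0712

£5,798.07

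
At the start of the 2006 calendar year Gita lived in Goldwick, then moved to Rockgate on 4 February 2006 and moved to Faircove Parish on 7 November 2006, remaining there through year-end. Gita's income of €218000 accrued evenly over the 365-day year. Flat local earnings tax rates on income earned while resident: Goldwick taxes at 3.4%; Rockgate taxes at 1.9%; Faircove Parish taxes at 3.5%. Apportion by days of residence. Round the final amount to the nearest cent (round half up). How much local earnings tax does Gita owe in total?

Goldwick, 1 January – 3 February 2006: 34 days → €218000 × 3.4% × 34/365 = €690.4329
Rockgate, 4 February – 6 November 2006: 276 days → €218000 × 1.9% × 276/365 = €3132.0329
Faircove Parish, 7 November – 31 December 2006: 55 days → €218000 × 3.5% × 55/365 = €1149.7260
Total = €4972.1918

€4972.19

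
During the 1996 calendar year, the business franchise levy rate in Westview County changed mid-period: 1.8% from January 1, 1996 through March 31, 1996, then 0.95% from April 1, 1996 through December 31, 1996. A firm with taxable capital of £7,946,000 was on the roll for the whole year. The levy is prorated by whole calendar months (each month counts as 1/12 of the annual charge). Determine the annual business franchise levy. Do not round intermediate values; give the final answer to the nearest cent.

£92,372.25

January 1 – March 31, 1996: 3 months at 1.8% → £7,946,000 × 1.8% × 3/12 = £35,757.0000
April 1 – December 31, 1996: 9 months at 0.95% → £7,946,000 × 0.95% × 9/12 = £56,615.2500
Total = £92,372.2500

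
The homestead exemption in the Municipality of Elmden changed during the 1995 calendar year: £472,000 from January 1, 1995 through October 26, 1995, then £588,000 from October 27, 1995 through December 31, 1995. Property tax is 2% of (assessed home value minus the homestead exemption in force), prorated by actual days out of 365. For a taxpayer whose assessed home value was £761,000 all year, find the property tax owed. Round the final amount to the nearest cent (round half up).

£5,360.49

January 1 – October 26, 1995: 299 days, exemption £472,000 → (£761,000 − £472,000) × 2% × 299/365 = £4,734.8493
October 27 – December 31, 1995: 66 days, exemption £588,000 → (£761,000 − £588,000) × 2% × 66/365 = £625.6438
Total = £5,360.4932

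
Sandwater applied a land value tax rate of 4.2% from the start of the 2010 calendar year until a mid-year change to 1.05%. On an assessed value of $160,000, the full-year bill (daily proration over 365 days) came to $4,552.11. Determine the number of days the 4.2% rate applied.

208 days

Let d = days at the first rate; then 365 − d days at the second rate.
$160,000 × [4.2%·d + 1.05%·(365−d)] / 365 = $4,552.11
Solving gives d = 208, so the new rate took effect on 28 Jul 2010.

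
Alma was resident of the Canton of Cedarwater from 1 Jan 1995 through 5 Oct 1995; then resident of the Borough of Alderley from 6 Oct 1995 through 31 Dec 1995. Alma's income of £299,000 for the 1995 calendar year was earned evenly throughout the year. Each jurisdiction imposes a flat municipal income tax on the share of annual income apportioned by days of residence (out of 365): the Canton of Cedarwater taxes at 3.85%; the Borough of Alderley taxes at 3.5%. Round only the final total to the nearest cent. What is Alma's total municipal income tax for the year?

The Canton of Cedarwater, 1 Jan – 5 Oct 1995: 278 days → £299,000 × 3.85% × 278/365 = £8,767.6630
The Borough of Alderley, 6 Oct – 31 Dec 1995: 87 days → £299,000 × 3.5% × 87/365 = £2,494.3973
Total = £11,262.0603

£11,262.06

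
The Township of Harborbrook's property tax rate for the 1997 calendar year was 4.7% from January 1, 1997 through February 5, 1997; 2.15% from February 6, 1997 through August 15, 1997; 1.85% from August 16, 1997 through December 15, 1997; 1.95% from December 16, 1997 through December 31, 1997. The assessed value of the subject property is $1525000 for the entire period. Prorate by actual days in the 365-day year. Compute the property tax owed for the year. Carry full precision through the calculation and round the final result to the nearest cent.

January 1 – February 5, 1997: 36 days at 4.7% → $1525000 × 4.7% × 36/365 = $7069.3151
February 6 – August 15, 1997: 191 days at 2.15% → $1525000 × 2.15% × 191/365 = $17157.2945
August 16 – December 15, 1997: 122 days at 1.85% → $1525000 × 1.85% × 122/365 = $9429.9315
December 16 – December 31, 1997: 16 days at 1.95% → $1525000 × 1.95% × 16/365 = $1303.5616
Total = $34960.1027

$34960.10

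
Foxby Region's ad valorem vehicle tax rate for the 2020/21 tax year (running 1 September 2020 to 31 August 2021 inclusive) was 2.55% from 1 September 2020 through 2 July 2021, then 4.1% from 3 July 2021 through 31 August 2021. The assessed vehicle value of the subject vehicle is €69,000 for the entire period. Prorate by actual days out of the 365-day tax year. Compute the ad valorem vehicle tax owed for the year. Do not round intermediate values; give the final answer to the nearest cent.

1 September 2020 – 2 July 2021: 305 days at 2.55% → €69,000 × 2.55% × 305/365 = €1,470.2671
3 July – 31 August 2021: 60 days at 4.1% → €69,000 × 4.1% × 60/365 = €465.0411
Total = €1,935.3082

€1,935.31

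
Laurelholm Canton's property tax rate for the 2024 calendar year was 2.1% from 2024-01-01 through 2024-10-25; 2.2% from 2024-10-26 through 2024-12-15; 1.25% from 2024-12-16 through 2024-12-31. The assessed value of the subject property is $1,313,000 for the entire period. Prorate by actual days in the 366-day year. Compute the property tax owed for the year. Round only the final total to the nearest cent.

2024-01-01 to 2024-10-25: 299 days at 2.1% → $1,313,000 × 2.1% × 299/366 = $22,525.4836
2024-10-26 to 2024-12-15: 51 days at 2.2% → $1,313,000 × 2.2% × 51/366 = $4,025.0984
2024-12-16 to 2024-12-31: 16 days at 1.25% → $1,313,000 × 1.25% × 16/366 = $717.4863
Total = $27,268.0683

$27,268.07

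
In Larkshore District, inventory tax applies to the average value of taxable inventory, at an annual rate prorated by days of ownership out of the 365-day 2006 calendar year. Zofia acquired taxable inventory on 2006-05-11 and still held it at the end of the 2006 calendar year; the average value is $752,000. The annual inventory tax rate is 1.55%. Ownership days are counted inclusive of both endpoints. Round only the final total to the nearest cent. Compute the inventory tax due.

$7,504.55

Days held (2006-05-11 to 2006-12-31): 235 out of 365
Tax = $752,000 × 1.55% × 235/365 = $7,504.5479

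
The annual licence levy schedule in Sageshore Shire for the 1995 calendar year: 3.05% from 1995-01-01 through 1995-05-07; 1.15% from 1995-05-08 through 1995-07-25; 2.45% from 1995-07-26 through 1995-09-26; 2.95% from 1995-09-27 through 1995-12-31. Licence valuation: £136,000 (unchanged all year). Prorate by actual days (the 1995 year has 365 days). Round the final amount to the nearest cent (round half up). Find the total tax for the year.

£3,412.11

1995-01-01 to 1995-05-07: 127 days at 3.05% → £136,000 × 3.05% × 127/365 = £1,443.2767
1995-05-08 to 1995-07-25: 79 days at 1.15% → £136,000 × 1.15% × 79/365 = £338.5096
1995-07-26 to 1995-09-26: 63 days at 2.45% → £136,000 × 2.45% × 63/365 = £575.1123
1995-09-27 to 1995-12-31: 96 days at 2.95% → £136,000 × 2.95% × 96/365 = £1,055.2110
Total = £3,412.1096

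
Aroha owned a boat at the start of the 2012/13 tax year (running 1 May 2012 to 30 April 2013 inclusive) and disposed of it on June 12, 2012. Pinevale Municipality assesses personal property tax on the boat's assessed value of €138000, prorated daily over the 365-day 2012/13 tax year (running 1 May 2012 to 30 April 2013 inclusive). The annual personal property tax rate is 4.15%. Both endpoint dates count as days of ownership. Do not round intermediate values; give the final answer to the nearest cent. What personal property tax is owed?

€674.69

Days held (May 1 – June 12, 2012): 43 out of 365
Tax = €138000 × 4.15% × 43/365 = €674.6877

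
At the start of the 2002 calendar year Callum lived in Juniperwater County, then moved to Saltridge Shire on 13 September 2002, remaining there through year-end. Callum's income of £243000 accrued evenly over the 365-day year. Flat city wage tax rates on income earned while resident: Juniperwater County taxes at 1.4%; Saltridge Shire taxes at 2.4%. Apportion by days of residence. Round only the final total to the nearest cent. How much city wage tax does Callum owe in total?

£4134.33

Juniperwater County, 1 January – 12 September 2002: 255 days → £243000 × 1.4% × 255/365 = £2376.7397
Saltridge Shire, 13 September – 31 December 2002: 110 days → £243000 × 2.4% × 110/365 = £1757.5890
Total = £4134.3288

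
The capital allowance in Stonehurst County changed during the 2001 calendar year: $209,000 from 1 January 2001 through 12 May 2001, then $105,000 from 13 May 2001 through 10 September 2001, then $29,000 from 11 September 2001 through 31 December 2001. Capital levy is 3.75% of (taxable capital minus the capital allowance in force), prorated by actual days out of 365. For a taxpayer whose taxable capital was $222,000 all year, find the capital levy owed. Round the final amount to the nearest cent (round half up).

$3,851.61

1 January – 12 May 2001: 132 days, exemption $209,000 → ($222,000 − $209,000) × 3.75% × 132/365 = $176.3014
13 May – 10 September 2001: 121 days, exemption $105,000 → ($222,000 − $105,000) × 3.75% × 121/365 = $1,454.4863
11 September – 31 December 2001: 112 days, exemption $29,000 → ($222,000 − $29,000) × 3.75% × 112/365 = $2,220.8219
Total = $3,851.6096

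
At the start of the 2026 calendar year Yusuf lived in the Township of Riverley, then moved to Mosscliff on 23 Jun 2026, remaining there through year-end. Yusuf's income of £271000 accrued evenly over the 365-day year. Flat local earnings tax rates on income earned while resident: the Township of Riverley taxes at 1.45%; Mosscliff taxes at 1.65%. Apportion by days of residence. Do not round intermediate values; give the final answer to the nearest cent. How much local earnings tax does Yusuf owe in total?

£4214.61

The Township of Riverley, 1 Jan – 22 Jun 2026: 173 days → £271000 × 1.45% × 173/365 = £1862.4753
Mosscliff, 23 Jun – 31 Dec 2026: 192 days → £271000 × 1.65% × 192/365 = £2352.1315
Total = £4214.6068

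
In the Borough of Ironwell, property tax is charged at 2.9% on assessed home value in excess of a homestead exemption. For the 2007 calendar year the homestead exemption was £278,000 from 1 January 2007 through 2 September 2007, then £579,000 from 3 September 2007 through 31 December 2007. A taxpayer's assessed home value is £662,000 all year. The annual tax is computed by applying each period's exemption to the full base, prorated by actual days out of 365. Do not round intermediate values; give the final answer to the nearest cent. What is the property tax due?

£8,266.19

1 January – 2 September 2007: 245 days, exemption £278,000 → (£662,000 − £278,000) × 2.9% × 245/365 = £7,474.8493
3 September – 31 December 2007: 120 days, exemption £579,000 → (£662,000 − £579,000) × 2.9% × 120/365 = £791.3425
Total = £8,266.1918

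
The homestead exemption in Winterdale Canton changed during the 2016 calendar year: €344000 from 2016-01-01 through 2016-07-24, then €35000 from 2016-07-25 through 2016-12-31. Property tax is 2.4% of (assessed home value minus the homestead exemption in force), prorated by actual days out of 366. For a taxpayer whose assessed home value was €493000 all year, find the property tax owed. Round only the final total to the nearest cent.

€6817.97

2016-01-01 to 2016-07-24: 206 days, exemption €344000 → (€493000 − €344000) × 2.4% × 206/366 = €2012.7213
2016-07-25 to 2016-12-31: 160 days, exemption €35000 → (€493000 − €35000) × 2.4% × 160/366 = €4805.2459
Total = €6817.9672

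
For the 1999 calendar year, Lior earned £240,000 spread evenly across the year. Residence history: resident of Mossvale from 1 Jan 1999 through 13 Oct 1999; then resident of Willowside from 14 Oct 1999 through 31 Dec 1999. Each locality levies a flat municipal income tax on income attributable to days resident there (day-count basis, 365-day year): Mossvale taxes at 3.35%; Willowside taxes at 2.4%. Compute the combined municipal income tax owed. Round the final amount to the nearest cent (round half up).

Mossvale, 1 Jan – 13 Oct 1999: 286 days → £240,000 × 3.35% × 286/365 = £6,299.8356
Willowside, 14 Oct – 31 Dec 1999: 79 days → £240,000 × 2.4% × 79/365 = £1,246.6849
Total = £7,546.5205

£7,546.52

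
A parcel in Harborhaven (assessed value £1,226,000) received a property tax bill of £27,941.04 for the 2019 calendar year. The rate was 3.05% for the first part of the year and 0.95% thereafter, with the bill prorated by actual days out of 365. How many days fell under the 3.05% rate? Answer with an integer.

231 days

Let d = days at the first rate; then 365 − d days at the second rate.
£1,226,000 × [3.05%·d + 0.95%·(365−d)] / 365 = £27,941.04
Solving gives d = 231, so the new rate took effect on 20 Aug 2019.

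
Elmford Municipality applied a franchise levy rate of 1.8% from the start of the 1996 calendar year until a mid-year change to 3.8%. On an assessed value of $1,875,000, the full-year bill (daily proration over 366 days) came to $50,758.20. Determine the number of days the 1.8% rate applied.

200 days

Let d = days at the first rate; then 366 − d days at the second rate.
$1,875,000 × [1.8%·d + 3.8%·(366−d)] / 366 = $50,758.20
Solving gives d = 200, so the new rate took effect on July 19, 1996.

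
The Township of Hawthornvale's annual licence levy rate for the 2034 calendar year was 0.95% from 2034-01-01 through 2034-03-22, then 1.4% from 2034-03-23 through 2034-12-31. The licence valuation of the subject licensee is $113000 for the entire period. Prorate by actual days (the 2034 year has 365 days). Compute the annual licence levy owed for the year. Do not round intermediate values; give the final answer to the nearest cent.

$1469.15

2034-01-01 to 2034-03-22: 81 days at 0.95% → $113000 × 0.95% × 81/365 = $238.2288
2034-03-23 to 2034-12-31: 284 days at 1.4% → $113000 × 1.4% × 284/365 = $1230.9260
Total = $1469.1548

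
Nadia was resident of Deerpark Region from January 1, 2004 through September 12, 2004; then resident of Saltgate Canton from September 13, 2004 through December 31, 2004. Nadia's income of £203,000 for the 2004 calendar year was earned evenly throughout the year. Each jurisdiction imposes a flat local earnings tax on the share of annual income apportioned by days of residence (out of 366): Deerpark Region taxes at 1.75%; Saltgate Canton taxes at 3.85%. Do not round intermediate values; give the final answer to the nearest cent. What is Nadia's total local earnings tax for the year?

£4,833.73

Deerpark Region, January 1 – September 12, 2004: 256 days → £203,000 × 1.75% × 256/366 = £2,484.8087
Saltgate Canton, September 13 – December 31, 2004: 110 days → £203,000 × 3.85% × 110/366 = £2,348.9208
Total = £4,833.7295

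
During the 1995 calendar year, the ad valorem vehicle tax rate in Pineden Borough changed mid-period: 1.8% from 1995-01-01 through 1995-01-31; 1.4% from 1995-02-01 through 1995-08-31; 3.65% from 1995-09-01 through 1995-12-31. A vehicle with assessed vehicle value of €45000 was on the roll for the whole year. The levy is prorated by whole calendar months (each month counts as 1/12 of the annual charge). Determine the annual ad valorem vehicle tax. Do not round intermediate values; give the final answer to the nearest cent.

€982.50

1995-01-01 to 1995-01-31: 1 month at 1.8% → €45000 × 1.8% × 1/12 = €67.5000
1995-02-01 to 1995-08-31: 7 months at 1.4% → €45000 × 1.4% × 7/12 = €367.5000
1995-09-01 to 1995-12-31: 4 months at 3.65% → €45000 × 3.65% × 4/12 = €547.5000
Total = €982.5000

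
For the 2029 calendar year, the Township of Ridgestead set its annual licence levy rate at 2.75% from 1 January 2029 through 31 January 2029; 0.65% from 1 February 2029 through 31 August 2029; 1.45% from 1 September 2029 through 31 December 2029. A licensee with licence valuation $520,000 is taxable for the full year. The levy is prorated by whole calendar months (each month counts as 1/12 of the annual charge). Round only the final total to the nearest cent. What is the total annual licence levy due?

1 January – 31 January 2029: 1 month at 2.75% → $520,000 × 2.75% × 1/12 = $1,191.6667
1 February – 31 August 2029: 7 months at 0.65% → $520,000 × 0.65% × 7/12 = $1,971.6667
1 September – 31 December 2029: 4 months at 1.45% → $520,000 × 1.45% × 4/12 = $2,513.3333
Total = $5,676.6667

$5,676.67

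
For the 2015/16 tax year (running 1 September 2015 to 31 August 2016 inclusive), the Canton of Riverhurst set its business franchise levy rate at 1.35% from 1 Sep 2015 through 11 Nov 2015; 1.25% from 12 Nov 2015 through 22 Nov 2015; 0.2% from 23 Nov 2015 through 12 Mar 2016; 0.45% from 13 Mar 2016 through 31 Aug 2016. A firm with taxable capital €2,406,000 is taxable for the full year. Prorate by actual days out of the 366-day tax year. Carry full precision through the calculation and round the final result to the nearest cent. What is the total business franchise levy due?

€13,841.07

1 Sep – 11 Nov 2015: 72 days at 1.35% → €2,406,000 × 1.35% × 72/366 = €6,389.7049
12 Nov – 22 Nov 2015: 11 days at 1.25% → €2,406,000 × 1.25% × 11/366 = €903.8934
23 Nov 2015 – 12 Mar 2016: 111 days at 0.2% → €2,406,000 × 0.2% × 111/366 = €1,459.3770
13 Mar – 31 Aug 2016: 172 days at 0.45% → €2,406,000 × 0.45% × 172/366 = €5,088.0984
Total = €13,841.0738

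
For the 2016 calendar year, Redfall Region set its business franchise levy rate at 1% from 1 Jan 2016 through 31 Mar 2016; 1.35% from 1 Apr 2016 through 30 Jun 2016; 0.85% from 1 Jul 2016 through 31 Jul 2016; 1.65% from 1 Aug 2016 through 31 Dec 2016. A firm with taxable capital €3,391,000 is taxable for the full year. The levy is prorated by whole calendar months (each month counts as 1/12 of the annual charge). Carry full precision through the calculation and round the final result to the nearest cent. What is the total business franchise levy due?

1 Jan – 31 Mar 2016: 3 months at 1% → €3,391,000 × 1% × 3/12 = €8,477.5000
1 Apr – 30 Jun 2016: 3 months at 1.35% → €3,391,000 × 1.35% × 3/12 = €11,444.6250
1 Jul – 31 Jul 2016: 1 month at 0.85% → €3,391,000 × 0.85% × 1/12 = €2,401.9583
1 Aug – 31 Dec 2016: 5 months at 1.65% → €3,391,000 × 1.65% × 5/12 = €23,313.1250
Total = €45,637.2083

€45,637.21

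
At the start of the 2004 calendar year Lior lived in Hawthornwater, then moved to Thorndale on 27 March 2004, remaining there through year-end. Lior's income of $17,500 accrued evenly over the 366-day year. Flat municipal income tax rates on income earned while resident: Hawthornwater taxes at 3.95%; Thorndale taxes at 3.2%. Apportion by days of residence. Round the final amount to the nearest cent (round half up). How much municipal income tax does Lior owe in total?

$590.84

Hawthornwater, 1 January – 26 March 2004: 86 days → $17,500 × 3.95% × 86/366 = $162.4249
Thorndale, 27 March – 31 December 2004: 280 days → $17,500 × 3.2% × 280/366 = $428.4153
Total = $590.8402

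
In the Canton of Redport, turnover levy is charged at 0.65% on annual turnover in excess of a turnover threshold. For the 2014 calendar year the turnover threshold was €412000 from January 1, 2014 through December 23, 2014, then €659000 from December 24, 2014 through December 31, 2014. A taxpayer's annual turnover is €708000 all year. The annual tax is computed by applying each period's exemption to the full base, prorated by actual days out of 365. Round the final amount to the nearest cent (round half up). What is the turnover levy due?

January 1 – December 23, 2014: 357 days, exemption €412000 → (€708000 − €412000) × 0.65% × 357/365 = €1881.8301
December 24 – December 31, 2014: 8 days, exemption €659000 → (€708000 − €659000) × 0.65% × 8/365 = €6.9808
Total = €1888.8110

€1888.81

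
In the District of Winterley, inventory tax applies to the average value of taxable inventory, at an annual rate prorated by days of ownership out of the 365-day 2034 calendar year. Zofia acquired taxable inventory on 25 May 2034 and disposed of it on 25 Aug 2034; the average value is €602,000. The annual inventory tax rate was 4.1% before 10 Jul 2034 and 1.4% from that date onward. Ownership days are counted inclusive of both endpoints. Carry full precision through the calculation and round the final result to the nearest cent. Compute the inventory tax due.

€4,195.86

25 May – 9 Jul 2034: 46 days at 4.1% → €602,000 × 4.1% × 46/365 = €3,110.6082
10 Jul – 25 Aug 2034: 47 days at 1.4% → €602,000 × 1.4% × 47/365 = €1,085.2493
Total = €4,195.8575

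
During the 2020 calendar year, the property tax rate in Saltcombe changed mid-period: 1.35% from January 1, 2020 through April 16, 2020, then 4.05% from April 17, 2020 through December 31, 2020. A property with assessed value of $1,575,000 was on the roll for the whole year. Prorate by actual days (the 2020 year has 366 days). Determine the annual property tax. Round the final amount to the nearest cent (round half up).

January 1 – April 16, 2020: 107 days at 1.35% → $1,575,000 × 1.35% × 107/366 = $6,216.0861
April 17 – December 31, 2020: 259 days at 4.05% → $1,575,000 × 4.05% × 259/366 = $45,139.2418
Total = $51,355.3279

$51,355.33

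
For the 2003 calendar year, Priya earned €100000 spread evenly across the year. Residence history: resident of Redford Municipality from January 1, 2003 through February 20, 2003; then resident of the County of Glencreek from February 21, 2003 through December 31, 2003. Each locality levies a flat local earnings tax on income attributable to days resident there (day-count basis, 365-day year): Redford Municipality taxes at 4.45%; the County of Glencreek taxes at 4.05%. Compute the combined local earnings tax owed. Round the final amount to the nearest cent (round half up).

Redford Municipality, January 1 – February 20, 2003: 51 days → €100000 × 4.45% × 51/365 = €621.7808
The County of Glencreek, February 21 – December 31, 2003: 314 days → €100000 × 4.05% × 314/365 = €3484.1096
Total = €4105.8904

€4105.89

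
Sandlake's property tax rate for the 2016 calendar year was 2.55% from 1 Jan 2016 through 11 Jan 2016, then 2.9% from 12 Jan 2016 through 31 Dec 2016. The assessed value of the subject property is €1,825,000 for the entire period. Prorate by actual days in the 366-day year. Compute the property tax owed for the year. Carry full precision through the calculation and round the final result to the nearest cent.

1 Jan – 11 Jan 2016: 11 days at 2.55% → €1,825,000 × 2.55% × 11/366 = €1,398.6680
12 Jan – 31 Dec 2016: 355 days at 2.9% → €1,825,000 × 2.9% × 355/366 = €51,334.3579
Total = €52,733.0260

€52,733.03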